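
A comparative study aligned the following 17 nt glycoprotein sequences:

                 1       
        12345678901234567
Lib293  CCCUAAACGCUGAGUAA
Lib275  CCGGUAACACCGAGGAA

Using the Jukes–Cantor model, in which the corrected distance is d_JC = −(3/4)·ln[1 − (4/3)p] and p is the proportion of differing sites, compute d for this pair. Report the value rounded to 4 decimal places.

Mismatches occur at site 3 (C↔G), site 4 (U↔G), site 5 (A↔U), site 9 (G↔A), site 11 (U↔C), site 15 (U↔G).
p = 6/17 = 0.352941.
d = −0.75 · ln(1 − (4/3)·0.352941) = −0.75 · ln(0.529412) = −0.75 · (-0.635988) = 0.4770.

0.4770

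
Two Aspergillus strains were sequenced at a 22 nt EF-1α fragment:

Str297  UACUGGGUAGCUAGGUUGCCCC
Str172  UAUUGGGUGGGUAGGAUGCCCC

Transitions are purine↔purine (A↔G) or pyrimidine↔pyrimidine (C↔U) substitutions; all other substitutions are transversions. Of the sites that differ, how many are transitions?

2

The sequences differ at positions 3 (C/U, transition), 9 (A/G, transition), 11 (C/G, transversion), 16 (U/A, transversion).
Of the 4 differences, 2 transitions and 2 transversions, so the answer is 2.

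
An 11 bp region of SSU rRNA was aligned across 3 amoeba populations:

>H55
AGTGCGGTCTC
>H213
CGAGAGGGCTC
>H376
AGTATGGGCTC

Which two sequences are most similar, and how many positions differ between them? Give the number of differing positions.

Pairwise Hamming distances:
  H55 vs H213: 4
  H55 vs H376: 3
  H213 vs H376: 4
The smallest is 3, between H55 and H376.

3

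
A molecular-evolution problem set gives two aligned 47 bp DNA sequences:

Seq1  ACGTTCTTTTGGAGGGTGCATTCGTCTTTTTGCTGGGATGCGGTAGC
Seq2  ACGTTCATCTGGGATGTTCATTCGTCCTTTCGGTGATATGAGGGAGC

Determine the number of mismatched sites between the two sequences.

13

Differing sites — 7:T/A; 9:T/C; 13:A/G; 14:G/A; 15:G/T; 18:G/T; 27:T/C; 31:T/C; 33:C/G; 36:G/A; 37:G/T; 41:C/A; 44:T/G.
That gives 13 mismatches out of 47 aligned sites, so the Hamming distance is 13.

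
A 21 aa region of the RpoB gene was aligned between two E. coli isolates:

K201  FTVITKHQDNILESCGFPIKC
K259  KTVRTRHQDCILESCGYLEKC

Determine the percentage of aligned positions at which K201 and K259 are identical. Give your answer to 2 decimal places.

Mismatches occur at site 1 (F↔K), site 4 (I↔R), site 6 (K↔R), site 10 (N↔C), site 17 (F↔Y), site 18 (P↔L), site 19 (I↔E).
14 of the 21 sites match, so the percent identity is 14/21 × 100 = 66.67%.

66.67%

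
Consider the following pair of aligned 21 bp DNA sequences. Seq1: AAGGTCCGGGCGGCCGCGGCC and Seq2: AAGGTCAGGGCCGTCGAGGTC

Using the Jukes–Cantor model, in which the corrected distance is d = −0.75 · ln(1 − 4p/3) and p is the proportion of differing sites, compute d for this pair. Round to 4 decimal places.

The sequences differ at positions 7 (C/A), 12 (G/C), 14 (C/T), 17 (C/A), 20 (C/T).
p = 5/21 = 0.238095.
d = −0.75 · ln(1 − (4/3)·0.238095) = −0.75 · ln(0.682540) = −0.75 · (-0.381934) = 0.2865.

0.2865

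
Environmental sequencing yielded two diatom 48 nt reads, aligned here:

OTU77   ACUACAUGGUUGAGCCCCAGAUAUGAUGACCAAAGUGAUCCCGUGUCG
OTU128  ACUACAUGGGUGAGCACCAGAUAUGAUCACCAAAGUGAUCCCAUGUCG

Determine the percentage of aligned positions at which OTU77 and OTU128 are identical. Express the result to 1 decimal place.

91.7%

Differing sites — 10:U/G; 16:C/A; 28:G/C; 43:G/A.
44 of the 48 sites match, so the percent identity is 44/48 × 100 = 91.7%.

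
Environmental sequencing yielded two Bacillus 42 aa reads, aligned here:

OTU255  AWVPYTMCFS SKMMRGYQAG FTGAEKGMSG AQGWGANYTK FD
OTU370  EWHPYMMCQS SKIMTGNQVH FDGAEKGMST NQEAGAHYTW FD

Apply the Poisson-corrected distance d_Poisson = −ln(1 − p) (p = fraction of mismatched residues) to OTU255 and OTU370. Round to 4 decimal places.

The sequences differ at positions 1 (A/E), 3 (V/H), 6 (T/M), 9 (F/Q), 13 (M/I), 15 (R/T), 17 (Y/N), 19 (A/V), 20 (G/H), 22 (T/D), 30 (G/T), 31 (A/N), 33 (G/E), 34 (W/A), 37 (N/H), 40 (K/W).
p = 16/42 = 0.380952.
d = −ln(1 − 0.380952) = −ln(0.619048) = 0.4796.

0.4796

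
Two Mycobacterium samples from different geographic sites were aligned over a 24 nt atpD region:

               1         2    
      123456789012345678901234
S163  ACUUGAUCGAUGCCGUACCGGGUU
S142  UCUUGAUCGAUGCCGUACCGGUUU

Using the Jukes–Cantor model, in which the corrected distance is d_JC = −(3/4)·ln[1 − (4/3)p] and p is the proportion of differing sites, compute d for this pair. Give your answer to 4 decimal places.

Differing sites — 1:A/U; 22:G/U.
p = 2/24 = 0.083333.
d = −0.75 · ln(1 − (4/3)·0.083333) = −0.75 · ln(0.888889) = −0.75 · (-0.117783) = 0.0883.

0.0883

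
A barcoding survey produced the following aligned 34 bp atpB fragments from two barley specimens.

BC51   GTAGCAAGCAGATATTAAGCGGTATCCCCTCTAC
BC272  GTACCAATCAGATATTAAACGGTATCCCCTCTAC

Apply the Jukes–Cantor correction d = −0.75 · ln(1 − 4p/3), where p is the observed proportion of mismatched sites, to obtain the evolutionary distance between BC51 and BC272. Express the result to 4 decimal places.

0.0939

Mismatches occur at site 4 (G→C), site 8 (G→T), site 19 (G→A).
p = 3/34 = 0.088235.
d = −0.75 · ln(1 − (4/3)·0.088235) = −0.75 · ln(0.882353) = −0.75 · (-0.125163) = 0.0939.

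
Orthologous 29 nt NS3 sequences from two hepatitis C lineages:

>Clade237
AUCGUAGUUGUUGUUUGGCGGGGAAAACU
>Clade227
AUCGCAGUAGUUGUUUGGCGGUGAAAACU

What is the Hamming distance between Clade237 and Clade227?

3

The sequences differ at positions 5 (U/C), 9 (U/A), 22 (G/U).
That gives 3 mismatches out of 29 aligned sites, so the Hamming distance is 3.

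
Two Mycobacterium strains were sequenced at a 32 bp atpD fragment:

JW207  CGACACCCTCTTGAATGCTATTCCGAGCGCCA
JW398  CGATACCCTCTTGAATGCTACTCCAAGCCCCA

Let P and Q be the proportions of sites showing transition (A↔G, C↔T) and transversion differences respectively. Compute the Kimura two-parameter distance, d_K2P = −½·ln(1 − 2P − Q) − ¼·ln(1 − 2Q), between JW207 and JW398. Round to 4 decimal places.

Differing sites — 4:C/T (Ti); 21:T/C (Ti); 25:G/A (Ti); 29:G/C (Tv).
Of the 4 differences, 3 transitions and 1 transversion over 32 sites: P = 3/32 = 0.093750, Q = 1/32 = 0.031250.
d = −0.5·ln(0.781250) − 0.25·ln(0.937500) = −0.5·(-0.246860) − 0.25·(-0.064539) = 0.1396.

0.1396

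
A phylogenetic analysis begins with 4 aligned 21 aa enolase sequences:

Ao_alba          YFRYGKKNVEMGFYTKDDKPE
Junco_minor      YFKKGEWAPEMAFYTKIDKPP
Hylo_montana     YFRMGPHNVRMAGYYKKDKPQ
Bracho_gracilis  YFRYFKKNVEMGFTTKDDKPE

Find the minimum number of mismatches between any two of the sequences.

2

Pairwise Hamming distances:
  Ao_alba vs Junco_minor: 9
  Ao_alba vs Hylo_montana: 9
  Ao_alba vs Bracho_gracilis: 2
  Junco_minor vs Hylo_montana: 11
  Junco_minor vs Bracho_gracilis: 11
  Hylo_montana vs Bracho_gracilis: 11
The smallest is 2, between Ao_alba and Bracho_gracilis.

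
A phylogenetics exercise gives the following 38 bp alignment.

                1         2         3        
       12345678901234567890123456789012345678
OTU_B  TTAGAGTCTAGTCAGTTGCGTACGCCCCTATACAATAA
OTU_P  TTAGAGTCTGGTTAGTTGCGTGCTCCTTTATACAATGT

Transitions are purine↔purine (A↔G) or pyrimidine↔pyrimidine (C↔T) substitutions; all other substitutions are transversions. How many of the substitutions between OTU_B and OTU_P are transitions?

6

Differing sites — 10:A/G (Ti); 13:C/T (Ti); 22:A/G (Ti); 24:G/T (Tv); 27:C/T (Ti); 28:C/T (Ti); 37:A/G (Ti); 38:A/T (Tv).
Of the 8 differences, 6 transitions and 2 transversions, so the answer is 6.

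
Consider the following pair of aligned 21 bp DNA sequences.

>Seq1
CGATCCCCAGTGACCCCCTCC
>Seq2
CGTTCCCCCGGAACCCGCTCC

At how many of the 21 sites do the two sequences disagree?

Differing sites — 3:A/T; 9:A/C; 11:T/G; 12:G/A; 17:C/G.
That gives 5 mismatches out of 21 aligned sites, so the Hamming distance is 5.

5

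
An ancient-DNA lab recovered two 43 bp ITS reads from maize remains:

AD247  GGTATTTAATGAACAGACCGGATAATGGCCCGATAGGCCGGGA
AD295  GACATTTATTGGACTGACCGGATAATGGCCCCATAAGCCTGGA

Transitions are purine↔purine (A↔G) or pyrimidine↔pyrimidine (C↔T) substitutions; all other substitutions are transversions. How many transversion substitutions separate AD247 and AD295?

4

The sequences differ at positions 2 (G/A, transition), 3 (T/C, transition), 9 (A/T, transversion), 12 (A/G, transition), 15 (A/T, transversion), 32 (G/C, transversion), 36 (G/A, transition), 40 (G/T, transversion).
Of the 8 differences, 4 transitions and 4 transversions, so the answer is 4.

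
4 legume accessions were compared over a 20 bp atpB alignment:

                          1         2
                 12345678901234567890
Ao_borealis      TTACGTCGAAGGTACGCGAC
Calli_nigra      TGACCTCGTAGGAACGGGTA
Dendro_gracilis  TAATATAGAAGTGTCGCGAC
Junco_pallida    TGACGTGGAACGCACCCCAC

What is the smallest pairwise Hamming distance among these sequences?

6

Pairwise Hamming distances:
  Ao_borealis vs Calli_nigra: 7
  Ao_borealis vs Dendro_gracilis: 7
  Ao_borealis vs Junco_pallida: 6
  Calli_nigra vs Dendro_gracilis: 11
  Calli_nigra vs Junco_pallida: 10
  Dendro_gracilis vs Junco_pallida: 10
The smallest is 6, between Ao_borealis and Junco_pallida.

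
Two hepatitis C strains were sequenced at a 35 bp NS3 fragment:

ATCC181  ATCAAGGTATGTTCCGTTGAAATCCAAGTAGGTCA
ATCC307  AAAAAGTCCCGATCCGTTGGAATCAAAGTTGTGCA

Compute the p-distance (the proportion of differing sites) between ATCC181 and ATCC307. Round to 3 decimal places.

0.343

Mismatches occur at site 2 (T/A), site 3 (C/A), site 7 (G/T), site 8 (T/C), site 9 (A/C), site 10 (T/C), site 12 (T/A), site 20 (A/G), site 25 (C/A), site 30 (A/T), site 32 (G/T), site 33 (T/G).
There are 12 differences over 35 sites, so p = 12/35 = 0.343.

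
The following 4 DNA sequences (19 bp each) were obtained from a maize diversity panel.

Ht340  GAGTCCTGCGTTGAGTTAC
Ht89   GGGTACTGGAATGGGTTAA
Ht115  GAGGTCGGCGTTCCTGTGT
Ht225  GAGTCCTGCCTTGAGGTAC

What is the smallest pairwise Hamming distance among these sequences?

Pairwise Hamming distances:
  Ht340 vs Ht89: 7
  Ht340 vs Ht115: 9
  Ht340 vs Ht225: 2
  Ht89 vs Ht115: 13
  Ht89 vs Ht225: 8
  Ht115 vs Ht225: 9
The smallest is 2, between Ht340 and Ht225.

2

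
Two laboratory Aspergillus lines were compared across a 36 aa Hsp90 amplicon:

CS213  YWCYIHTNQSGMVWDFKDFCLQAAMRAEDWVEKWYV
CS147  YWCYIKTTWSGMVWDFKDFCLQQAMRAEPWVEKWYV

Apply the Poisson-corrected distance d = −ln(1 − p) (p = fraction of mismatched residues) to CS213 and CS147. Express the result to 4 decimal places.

0.1495

Mismatches occur at site 6 (H→K), site 8 (N→T), site 9 (Q→W), site 23 (A→Q), site 29 (D→P).
p = 5/36 = 0.138889.
d = −ln(1 − 0.138889) = −ln(0.861111) = 0.1495.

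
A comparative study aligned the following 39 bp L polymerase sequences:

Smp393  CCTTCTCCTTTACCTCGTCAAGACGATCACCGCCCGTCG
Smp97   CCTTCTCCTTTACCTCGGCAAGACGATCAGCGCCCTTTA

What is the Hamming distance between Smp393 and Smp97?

5

Mismatches occur at site 18 (T/G), site 30 (C/G), site 36 (G/T), site 38 (C/T), site 39 (G/A).
That gives 5 mismatches out of 39 aligned sites, so the Hamming distance is 5.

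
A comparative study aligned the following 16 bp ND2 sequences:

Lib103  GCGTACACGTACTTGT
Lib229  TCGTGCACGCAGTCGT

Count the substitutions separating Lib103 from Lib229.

Mismatches occur at site 1 (G→T), site 5 (A→G), site 10 (T→C), site 12 (C→G), site 14 (T→C).
That gives 5 mismatches out of 16 aligned sites, so the Hamming distance is 5.

5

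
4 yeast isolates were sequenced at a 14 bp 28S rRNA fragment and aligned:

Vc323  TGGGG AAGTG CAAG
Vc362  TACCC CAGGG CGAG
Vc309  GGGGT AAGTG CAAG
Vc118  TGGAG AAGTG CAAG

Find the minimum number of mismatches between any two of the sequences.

Pairwise Hamming distances:
  Vc323 vs Vc362: 7
  Vc323 vs Vc309: 2
  Vc323 vs Vc118: 1
  Vc362 vs Vc309: 8
  Vc362 vs Vc118: 7
  Vc309 vs Vc118: 3
The smallest is 1, between Vc323 and Vc118.

1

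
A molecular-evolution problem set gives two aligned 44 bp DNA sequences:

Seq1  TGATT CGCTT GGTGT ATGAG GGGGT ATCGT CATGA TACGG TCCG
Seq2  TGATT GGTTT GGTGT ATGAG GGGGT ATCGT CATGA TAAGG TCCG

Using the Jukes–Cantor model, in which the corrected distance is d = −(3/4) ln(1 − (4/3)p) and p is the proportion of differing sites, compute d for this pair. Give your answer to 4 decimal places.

0.0715

Mismatches occur at site 6 (C→G), site 8 (C→T), site 38 (C→A).
p = 3/44 = 0.068182.
d = −0.75 · ln(1 − (4/3)·0.068182) = −0.75 · ln(0.909091) = −0.75 · (-0.095310) = 0.0715.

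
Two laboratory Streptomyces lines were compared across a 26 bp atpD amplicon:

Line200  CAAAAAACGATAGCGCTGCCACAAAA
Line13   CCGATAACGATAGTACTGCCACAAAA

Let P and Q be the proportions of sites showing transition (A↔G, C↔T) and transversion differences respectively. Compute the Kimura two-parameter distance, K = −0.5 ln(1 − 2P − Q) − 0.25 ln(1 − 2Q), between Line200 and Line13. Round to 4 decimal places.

0.2256

Mismatches occur at site 2 (A→C, transversion), site 3 (A→G, transition), site 5 (A→T, transversion), site 14 (C→T, transition), site 15 (G→A, transition).
Of the 5 differences, 3 transitions and 2 transversions over 26 sites: P = 3/26 = 0.115385, Q = 2/26 = 0.076923.
d = −0.5·ln(0.692307) − 0.25·ln(0.846154) = −0.5·(-0.367726) − 0.25·(-0.167054) = 0.2256.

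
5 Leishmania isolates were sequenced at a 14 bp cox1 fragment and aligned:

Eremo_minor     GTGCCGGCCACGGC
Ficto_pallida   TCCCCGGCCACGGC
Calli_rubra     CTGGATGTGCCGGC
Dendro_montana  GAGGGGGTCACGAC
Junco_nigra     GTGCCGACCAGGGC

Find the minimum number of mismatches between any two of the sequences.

2

Pairwise Hamming distances:
  Eremo_minor vs Ficto_pallida: 3
  Eremo_minor vs Calli_rubra: 7
  Eremo_minor vs Dendro_montana: 5
  Eremo_minor vs Junco_nigra: 2
  Ficto_pallida vs Calli_rubra: 9
  Ficto_pallida vs Dendro_montana: 7
  Ficto_pallida vs Junco_nigra: 5
  Calli_rubra vs Dendro_montana: 7
  Calli_rubra vs Junco_nigra: 9
  Dendro_montana vs Junco_nigra: 7
The smallest is 2, between Eremo_minor and Junco_nigra.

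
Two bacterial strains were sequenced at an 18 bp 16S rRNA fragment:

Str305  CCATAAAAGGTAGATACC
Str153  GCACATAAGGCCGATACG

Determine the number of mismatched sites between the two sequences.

Differing sites — 1:C/G; 4:T/C; 6:A/T; 11:T/C; 12:A/C; 18:C/G.
That gives 6 mismatches out of 18 aligned sites, so the Hamming distance is 6.

6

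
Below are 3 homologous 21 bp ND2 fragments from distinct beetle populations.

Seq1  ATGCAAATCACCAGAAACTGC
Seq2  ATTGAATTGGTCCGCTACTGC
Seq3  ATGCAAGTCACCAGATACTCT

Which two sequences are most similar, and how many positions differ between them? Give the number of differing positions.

4

Pairwise Hamming distances:
  Seq1 vs Seq2: 9
  Seq1 vs Seq3: 4
  Seq2 vs Seq3: 10
The smallest is 4, between Seq1 and Seq3.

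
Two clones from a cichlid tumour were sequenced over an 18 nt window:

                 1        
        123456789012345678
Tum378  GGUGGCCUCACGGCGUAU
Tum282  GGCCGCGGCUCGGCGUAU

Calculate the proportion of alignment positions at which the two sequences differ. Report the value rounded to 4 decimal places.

0.2778

The sequences differ at positions 3 (U/C), 4 (G/C), 7 (C/G), 8 (U/G), 10 (A/U).
There are 5 differences over 18 sites, so p = 5/18 = 0.2778.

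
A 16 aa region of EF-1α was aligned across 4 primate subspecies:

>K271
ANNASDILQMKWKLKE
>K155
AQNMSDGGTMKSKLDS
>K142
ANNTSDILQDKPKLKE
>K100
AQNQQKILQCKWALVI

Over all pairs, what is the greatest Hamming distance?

Pairwise Hamming distances:
  K271 vs K155: 8
  K271 vs K142: 3
  K271 vs K100: 8
  K155 vs K142: 9
  K155 vs K100: 11
  K142 vs K100: 9
The largest is 11, between K155 and K100.

11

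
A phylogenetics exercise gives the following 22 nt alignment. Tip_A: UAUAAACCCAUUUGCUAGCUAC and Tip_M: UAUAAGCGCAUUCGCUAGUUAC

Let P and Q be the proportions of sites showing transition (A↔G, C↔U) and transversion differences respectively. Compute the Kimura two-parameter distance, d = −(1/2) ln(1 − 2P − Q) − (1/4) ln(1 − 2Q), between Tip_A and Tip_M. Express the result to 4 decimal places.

0.2153

The sequences differ at positions 6 (A/G, transition), 8 (C/G, transversion), 13 (U/C, transition), 19 (C/U, transition).
Of the 4 differences, 3 transitions and 1 transversion over 22 sites: P = 3/22 = 0.136364, Q = 1/22 = 0.045455.
d = −0.5·ln(0.681817) − 0.25·ln(0.909090) = −0.5·(-0.382994) − 0.25·(-0.095311) = 0.2153.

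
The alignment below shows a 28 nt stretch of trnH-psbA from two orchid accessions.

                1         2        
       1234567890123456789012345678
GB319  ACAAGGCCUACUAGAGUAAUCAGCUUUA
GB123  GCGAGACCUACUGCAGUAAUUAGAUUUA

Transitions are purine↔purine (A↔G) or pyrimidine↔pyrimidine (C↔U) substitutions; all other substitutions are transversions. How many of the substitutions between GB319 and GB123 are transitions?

The sequences differ at positions 1 (A/G, transition), 3 (A/G, transition), 6 (G/A, transition), 13 (A/G, transition), 14 (G/C, transversion), 21 (C/U, transition), 24 (C/A, transversion).
Of the 7 differences, 5 transitions and 2 transversions, so the answer is 5.

5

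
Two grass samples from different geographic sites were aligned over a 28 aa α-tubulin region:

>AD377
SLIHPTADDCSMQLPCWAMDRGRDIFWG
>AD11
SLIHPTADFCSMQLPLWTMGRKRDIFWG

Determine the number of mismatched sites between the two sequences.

5

Differing sites — 9:D/F; 16:C/L; 18:A/T; 20:D/G; 22:G/K.
That gives 5 mismatches out of 28 aligned sites, so the Hamming distance is 5.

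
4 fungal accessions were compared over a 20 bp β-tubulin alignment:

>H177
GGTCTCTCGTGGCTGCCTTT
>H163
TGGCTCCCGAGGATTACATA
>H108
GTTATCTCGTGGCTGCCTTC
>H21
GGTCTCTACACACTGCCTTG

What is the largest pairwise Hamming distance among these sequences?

Pairwise Hamming distances:
  H177 vs H163: 9
  H177 vs H108: 3
  H177 vs H21: 6
  H163 vs H108: 11
  H163 vs H21: 12
  H108 vs H21: 8
The largest is 12, between H163 and H21.

12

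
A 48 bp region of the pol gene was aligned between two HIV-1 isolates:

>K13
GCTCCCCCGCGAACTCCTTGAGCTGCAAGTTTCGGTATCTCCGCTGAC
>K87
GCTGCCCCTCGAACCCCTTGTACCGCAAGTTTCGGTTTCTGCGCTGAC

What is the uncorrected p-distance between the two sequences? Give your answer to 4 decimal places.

0.1667

Differing sites — 4:C/G; 9:G/T; 15:T/C; 21:A/T; 22:G/A; 24:T/C; 37:A/T; 41:C/G.
There are 8 differences over 48 sites, so p = 8/48 = 0.1667.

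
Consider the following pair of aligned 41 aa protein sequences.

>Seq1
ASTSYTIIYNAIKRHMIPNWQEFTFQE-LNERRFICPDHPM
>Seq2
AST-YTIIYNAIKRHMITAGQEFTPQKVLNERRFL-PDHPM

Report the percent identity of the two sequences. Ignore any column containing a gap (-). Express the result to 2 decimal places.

Excluding the 3 gap columns leaves 38 comparable sites.
Differing sites — 18:P/T; 19:N/A; 20:W/G; 25:F/P; 27:E/K; 35:I/L.
32 of the 38 comparable sites match, so the percent identity is 32/38 × 100 = 84.21%.

84.21%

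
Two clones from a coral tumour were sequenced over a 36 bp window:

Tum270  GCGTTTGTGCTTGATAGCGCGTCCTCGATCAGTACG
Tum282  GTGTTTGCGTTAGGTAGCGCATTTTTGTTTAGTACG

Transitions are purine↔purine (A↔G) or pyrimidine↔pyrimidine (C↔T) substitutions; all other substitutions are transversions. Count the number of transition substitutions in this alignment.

The sequences differ at positions 2 (C/T, transition), 8 (T/C, transition), 10 (C/T, transition), 12 (T/A, transversion), 14 (A/G, transition), 21 (G/A, transition), 23 (C/T, transition), 24 (C/T, transition), 26 (C/T, transition), 28 (A/T, transversion), 30 (C/T, transition).
Of the 11 differences, 9 transitions and 2 transversions, so the answer is 9.

9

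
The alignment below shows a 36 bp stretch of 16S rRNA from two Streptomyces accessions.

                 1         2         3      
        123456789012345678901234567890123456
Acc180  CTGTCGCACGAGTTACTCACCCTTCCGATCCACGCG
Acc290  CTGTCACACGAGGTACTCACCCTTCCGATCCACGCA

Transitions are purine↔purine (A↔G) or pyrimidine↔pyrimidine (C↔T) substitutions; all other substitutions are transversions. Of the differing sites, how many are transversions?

1

The sequences differ at positions 6 (G/A, transition), 13 (T/G, transversion), 36 (G/A, transition).
Of the 3 differences, 2 transitions and 1 transversion, so the answer is 1.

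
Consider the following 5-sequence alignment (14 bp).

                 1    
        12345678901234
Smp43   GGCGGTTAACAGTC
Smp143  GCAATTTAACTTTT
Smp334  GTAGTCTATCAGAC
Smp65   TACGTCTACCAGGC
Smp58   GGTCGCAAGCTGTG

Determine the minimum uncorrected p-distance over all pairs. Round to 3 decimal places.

Pairwise Hamming distances:
  Smp43 vs Smp143: 7
  Smp43 vs Smp334: 6
  Smp43 vs Smp65: 6
  Smp43 vs Smp58: 7
  Smp143 vs Smp334: 8
  Smp143 vs Smp65: 10
  Smp143 vs Smp58: 9
  Smp334 vs Smp65: 5
  Smp334 vs Smp58: 9
  Smp65 vs Smp58: 10
The smallest is 5 mismatches, between Smp334 and Smp65; p = 5/14 = 0.357.

0.357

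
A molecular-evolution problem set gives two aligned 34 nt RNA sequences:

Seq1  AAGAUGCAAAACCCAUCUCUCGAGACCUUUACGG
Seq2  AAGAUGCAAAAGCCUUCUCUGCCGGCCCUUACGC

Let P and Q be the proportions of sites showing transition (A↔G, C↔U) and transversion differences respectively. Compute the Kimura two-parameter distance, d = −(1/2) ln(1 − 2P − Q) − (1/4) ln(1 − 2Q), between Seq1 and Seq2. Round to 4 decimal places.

The sequences differ at positions 12 (C/G, transversion), 15 (A/U, transversion), 21 (C/G, transversion), 22 (G/C, transversion), 23 (A/C, transversion), 25 (A/G, transition), 28 (U/C, transition), 34 (G/C, transversion).
Of the 8 differences, 2 transitions and 6 transversions over 34 sites: P = 2/34 = 0.058824, Q = 6/34 = 0.176471.
d = −0.5·ln(0.705881) − 0.25·ln(0.647058) = −0.5·(-0.348309) − 0.25·(-0.435319) = 0.2830.

0.2830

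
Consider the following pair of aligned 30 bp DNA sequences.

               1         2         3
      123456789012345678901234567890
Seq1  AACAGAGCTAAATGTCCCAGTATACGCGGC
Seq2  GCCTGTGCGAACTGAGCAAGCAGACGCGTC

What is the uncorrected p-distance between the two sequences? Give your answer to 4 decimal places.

0.4000

Mismatches occur at site 1 (A/G), site 2 (A/C), site 4 (A/T), site 6 (A/T), site 9 (T/G), site 12 (A/C), site 15 (T/A), site 16 (C/G), site 18 (C/A), site 21 (T/C), site 23 (T/G), site 29 (G/T).
There are 12 differences over 30 sites, so p = 12/30 = 0.4000.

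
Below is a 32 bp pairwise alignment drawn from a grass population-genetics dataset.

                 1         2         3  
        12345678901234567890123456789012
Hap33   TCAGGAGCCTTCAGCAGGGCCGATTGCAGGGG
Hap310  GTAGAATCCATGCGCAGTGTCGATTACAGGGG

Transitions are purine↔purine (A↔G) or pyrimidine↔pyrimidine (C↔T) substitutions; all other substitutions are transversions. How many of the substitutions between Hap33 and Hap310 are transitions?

4

The sequences differ at positions 1 (T/G, transversion), 2 (C/T, transition), 5 (G/A, transition), 7 (G/T, transversion), 10 (T/A, transversion), 12 (C/G, transversion), 13 (A/C, transversion), 18 (G/T, transversion), 20 (C/T, transition), 26 (G/A, transition).
Of the 10 differences, 4 transitions and 6 transversions, so the answer is 4.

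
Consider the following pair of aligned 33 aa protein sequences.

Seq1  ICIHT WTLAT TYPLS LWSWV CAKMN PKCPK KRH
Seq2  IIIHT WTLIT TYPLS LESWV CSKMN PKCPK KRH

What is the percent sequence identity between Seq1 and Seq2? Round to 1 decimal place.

Mismatches occur at site 2 (C/I), site 9 (A/I), site 17 (W/E), site 22 (A/S).
29 of the 33 sites match, so the percent identity is 29/33 × 100 = 87.9%.

87.9%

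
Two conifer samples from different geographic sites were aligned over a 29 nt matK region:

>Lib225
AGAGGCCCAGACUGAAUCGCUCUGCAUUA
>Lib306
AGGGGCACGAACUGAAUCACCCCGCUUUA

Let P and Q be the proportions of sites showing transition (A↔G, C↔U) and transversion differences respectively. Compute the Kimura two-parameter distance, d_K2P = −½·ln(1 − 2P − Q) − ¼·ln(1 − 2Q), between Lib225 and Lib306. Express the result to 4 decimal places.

0.3667

Differing sites — 3:A/G (Ti); 7:C/A (Tv); 9:A/G (Ti); 10:G/A (Ti); 19:G/A (Ti); 21:U/C (Ti); 23:U/C (Ti); 26:A/U (Tv).
Of the 8 differences, 6 transitions and 2 transversions over 29 sites: P = 6/29 = 0.206897, Q = 2/29 = 0.068966.
d = −0.5·ln(0.517240) − 0.25·ln(0.862068) = −0.5·(-0.659248) − 0.25·(-0.148421) = 0.3667.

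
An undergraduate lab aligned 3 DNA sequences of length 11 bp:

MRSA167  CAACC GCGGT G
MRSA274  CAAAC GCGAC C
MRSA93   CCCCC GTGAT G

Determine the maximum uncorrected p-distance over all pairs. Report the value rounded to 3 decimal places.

0.545

Pairwise Hamming distances:
  MRSA167 vs MRSA274: 4
  MRSA167 vs MRSA93: 4
  MRSA274 vs MRSA93: 6
The largest is 6 mismatches, between MRSA274 and MRSA93; p = 6/11 = 0.545.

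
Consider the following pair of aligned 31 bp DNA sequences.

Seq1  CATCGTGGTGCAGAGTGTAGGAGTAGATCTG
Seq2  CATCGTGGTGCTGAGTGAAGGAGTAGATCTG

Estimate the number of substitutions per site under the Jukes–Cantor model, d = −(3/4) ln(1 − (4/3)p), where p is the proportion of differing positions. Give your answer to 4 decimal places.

0.0675

Differing sites — 12:A/T; 18:T/A.
p = 2/31 = 0.064516.
d = −0.75 · ln(1 − (4/3)·0.064516) = −0.75 · ln(0.913979) = −0.75 · (-0.089948) = 0.0675.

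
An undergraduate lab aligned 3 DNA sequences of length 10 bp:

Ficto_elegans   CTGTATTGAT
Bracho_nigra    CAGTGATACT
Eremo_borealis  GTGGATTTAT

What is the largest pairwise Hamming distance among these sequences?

7

Pairwise Hamming distances:
  Ficto_elegans vs Bracho_nigra: 5
  Ficto_elegans vs Eremo_borealis: 3
  Bracho_nigra vs Eremo_borealis: 7
The largest is 7, between Bracho_nigra and Eremo_borealis.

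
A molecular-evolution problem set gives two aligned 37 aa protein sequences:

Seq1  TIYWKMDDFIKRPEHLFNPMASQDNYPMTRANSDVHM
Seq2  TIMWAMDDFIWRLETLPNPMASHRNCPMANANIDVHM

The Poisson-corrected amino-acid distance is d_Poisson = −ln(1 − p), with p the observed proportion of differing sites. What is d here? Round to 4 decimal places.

0.3920

The sequences differ at positions 3 (Y/M), 5 (K/A), 11 (K/W), 13 (P/L), 15 (H/T), 17 (F/P), 23 (Q/H), 24 (D/R), 26 (Y/C), 29 (T/A), 30 (R/N), 33 (S/I).
p = 12/37 = 0.324324.
d = −ln(1 − 0.324324) = −ln(0.675676) = 0.3920.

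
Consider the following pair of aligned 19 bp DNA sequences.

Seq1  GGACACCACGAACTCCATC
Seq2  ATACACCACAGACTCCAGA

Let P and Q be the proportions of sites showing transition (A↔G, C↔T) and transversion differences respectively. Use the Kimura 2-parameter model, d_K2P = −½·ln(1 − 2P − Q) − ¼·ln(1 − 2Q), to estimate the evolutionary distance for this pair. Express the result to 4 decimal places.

The sequences differ at positions 1 (G/A, transition), 2 (G/T, transversion), 10 (G/A, transition), 11 (A/G, transition), 18 (T/G, transversion), 19 (C/A, transversion).
Of the 6 differences, 3 transitions and 3 transversions over 19 sites: P = 3/19 = 0.157895, Q = 3/19 = 0.157895.
d = −0.5·ln(0.526315) − 0.25·ln(0.684210) = −0.5·(-0.641855) − 0.25·(-0.379490) = 0.4158.

0.4158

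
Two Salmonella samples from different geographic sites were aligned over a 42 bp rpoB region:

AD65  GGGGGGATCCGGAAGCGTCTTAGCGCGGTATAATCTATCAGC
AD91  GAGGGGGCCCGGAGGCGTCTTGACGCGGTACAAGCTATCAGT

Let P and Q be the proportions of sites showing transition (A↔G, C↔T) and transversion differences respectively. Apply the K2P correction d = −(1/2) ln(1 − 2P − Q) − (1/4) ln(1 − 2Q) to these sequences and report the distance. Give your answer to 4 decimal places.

Mismatches occur at site 2 (G↔A, transition), site 7 (A↔G, transition), site 8 (T↔C, transition), site 14 (A↔G, transition), site 22 (A↔G, transition), site 23 (G↔A, transition), site 31 (T↔C, transition), site 34 (T↔G, transversion), site 42 (C↔T, transition).
Of the 9 differences, 8 transitions and 1 transversion over 42 sites: P = 8/42 = 0.190476, Q = 1/42 = 0.023810.
d = −0.5·ln(0.595238) − 0.25·ln(0.952380) = −0.5·(-0.518794) − 0.25·(-0.048791) = 0.2716.

0.2716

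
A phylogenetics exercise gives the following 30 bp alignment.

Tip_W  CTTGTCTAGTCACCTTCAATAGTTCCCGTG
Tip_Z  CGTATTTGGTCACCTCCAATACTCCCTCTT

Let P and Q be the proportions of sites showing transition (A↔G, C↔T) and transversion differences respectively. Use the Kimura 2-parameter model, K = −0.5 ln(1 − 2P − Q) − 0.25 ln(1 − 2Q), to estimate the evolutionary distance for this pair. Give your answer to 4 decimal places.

The sequences differ at positions 2 (T/G, transversion), 4 (G/A, transition), 6 (C/T, transition), 8 (A/G, transition), 16 (T/C, transition), 22 (G/C, transversion), 24 (T/C, transition), 27 (C/T, transition), 28 (G/C, transversion), 30 (G/T, transversion).
Of the 10 differences, 6 transitions and 4 transversions over 30 sites: P = 6/30 = 0.200000, Q = 4/30 = 0.133333.
d = −0.5·ln(0.466667) − 0.25·ln(0.733334) = −0.5·(-0.762139) − 0.25·(-0.310154) = 0.4586.

0.4586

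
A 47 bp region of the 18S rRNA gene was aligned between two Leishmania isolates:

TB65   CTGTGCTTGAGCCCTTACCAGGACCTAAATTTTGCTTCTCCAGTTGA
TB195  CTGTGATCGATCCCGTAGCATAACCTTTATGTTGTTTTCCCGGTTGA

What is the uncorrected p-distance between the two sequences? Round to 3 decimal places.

0.298

Mismatches occur at site 6 (C↔A), site 8 (T↔C), site 11 (G↔T), site 15 (T↔G), site 18 (C↔G), site 21 (G↔T), site 22 (G↔A), site 27 (A↔T), site 28 (A↔T), site 31 (T↔G), site 35 (C↔T), site 38 (C↔T), site 39 (T↔C), site 42 (A↔G).
There are 14 differences over 47 sites, so p = 14/47 = 0.298.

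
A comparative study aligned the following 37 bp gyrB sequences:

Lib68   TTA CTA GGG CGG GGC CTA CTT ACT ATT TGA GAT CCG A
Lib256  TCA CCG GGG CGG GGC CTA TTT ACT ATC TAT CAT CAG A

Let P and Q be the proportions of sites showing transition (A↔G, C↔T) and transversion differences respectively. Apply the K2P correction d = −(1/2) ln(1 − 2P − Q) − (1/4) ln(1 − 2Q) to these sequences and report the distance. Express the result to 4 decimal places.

The sequences differ at positions 2 (T/C, transition), 5 (T/C, transition), 6 (A/G, transition), 19 (C/T, transition), 27 (T/C, transition), 29 (G/A, transition), 30 (A/T, transversion), 31 (G/C, transversion), 35 (C/A, transversion).
Of the 9 differences, 6 transitions and 3 transversions over 37 sites: P = 6/37 = 0.162162, Q = 3/37 = 0.081081.
d = −0.5·ln(0.594595) − 0.25·ln(0.837838) = −0.5·(-0.519875) − 0.25·(-0.176931) = 0.3042.

0.3042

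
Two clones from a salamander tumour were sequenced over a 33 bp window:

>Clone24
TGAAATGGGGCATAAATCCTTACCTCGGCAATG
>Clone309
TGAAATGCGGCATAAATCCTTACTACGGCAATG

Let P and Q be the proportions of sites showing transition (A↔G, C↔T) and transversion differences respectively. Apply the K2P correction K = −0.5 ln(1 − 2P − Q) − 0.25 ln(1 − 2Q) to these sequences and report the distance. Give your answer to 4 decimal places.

The sequences differ at positions 8 (G/C, transversion), 24 (C/T, transition), 25 (T/A, transversion).
Of the 3 differences, 1 transition and 2 transversions over 33 sites: P = 1/33 = 0.030303, Q = 2/33 = 0.060606.
d = −0.5·ln(0.878788) − 0.25·ln(0.878788) = −0.5·(-0.129212) − 0.25·(-0.129212) = 0.0969.

0.0969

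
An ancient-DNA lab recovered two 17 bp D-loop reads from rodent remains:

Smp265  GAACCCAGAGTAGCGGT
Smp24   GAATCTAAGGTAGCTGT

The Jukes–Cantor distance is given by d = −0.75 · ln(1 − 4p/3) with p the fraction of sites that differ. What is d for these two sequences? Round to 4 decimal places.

0.3734

Differing sites — 4:C/T; 6:C/T; 8:G/A; 9:A/G; 15:G/T.
p = 5/17 = 0.294118.
d = −0.75 · ln(1 − (4/3)·0.294118) = −0.75 · ln(0.607843) = −0.75 · (-0.497839) = 0.3734.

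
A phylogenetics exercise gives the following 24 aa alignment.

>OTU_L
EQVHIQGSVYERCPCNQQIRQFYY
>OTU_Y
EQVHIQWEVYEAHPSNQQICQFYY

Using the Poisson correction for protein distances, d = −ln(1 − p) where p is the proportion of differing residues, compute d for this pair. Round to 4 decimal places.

Mismatches occur at site 7 (G→W), site 8 (S→E), site 12 (R→A), site 13 (C→H), site 15 (C→S), site 20 (R→C).
p = 6/24 = 0.250000.
d = −ln(1 − 0.250000) = −ln(0.750000) = 0.2877.

0.2877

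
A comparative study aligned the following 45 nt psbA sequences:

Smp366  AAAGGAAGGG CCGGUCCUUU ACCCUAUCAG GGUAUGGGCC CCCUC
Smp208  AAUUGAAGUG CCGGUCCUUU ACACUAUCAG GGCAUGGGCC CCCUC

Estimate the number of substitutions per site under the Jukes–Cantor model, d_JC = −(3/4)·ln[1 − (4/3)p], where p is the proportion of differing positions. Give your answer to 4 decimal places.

0.1203

Differing sites — 3:A/U; 4:G/U; 9:G/U; 23:C/A; 33:U/C.
p = 5/45 = 0.111111.
d = −0.75 · ln(1 − (4/3)·0.111111) = −0.75 · ln(0.851852) = −0.75 · (-0.160342) = 0.1203.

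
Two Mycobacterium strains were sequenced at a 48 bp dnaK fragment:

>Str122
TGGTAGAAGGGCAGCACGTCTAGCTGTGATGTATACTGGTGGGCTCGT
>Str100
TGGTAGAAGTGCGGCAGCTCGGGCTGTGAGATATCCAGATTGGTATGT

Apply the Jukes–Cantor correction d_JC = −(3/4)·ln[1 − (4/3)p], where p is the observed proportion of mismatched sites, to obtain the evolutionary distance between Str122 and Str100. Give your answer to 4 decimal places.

The sequences differ at positions 10 (G/T), 13 (A/G), 17 (C/G), 18 (G/C), 21 (T/G), 22 (A/G), 30 (T/G), 31 (G/A), 35 (A/C), 37 (T/A), 39 (G/A), 41 (G/T), 44 (C/T), 45 (T/A), 46 (C/T).
p = 15/48 = 0.312500.
d = −0.75 · ln(1 − (4/3)·0.312500) = −0.75 · ln(0.583333) = −0.75 · (-0.538997) = 0.4042.

0.4042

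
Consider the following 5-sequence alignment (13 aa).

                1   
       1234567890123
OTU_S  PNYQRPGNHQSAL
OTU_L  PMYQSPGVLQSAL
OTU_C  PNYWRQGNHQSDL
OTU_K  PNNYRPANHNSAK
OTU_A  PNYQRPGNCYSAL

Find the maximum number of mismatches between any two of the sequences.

Pairwise Hamming distances:
  OTU_S vs OTU_L: 4
  OTU_S vs OTU_C: 3
  OTU_S vs OTU_K: 5
  OTU_S vs OTU_A: 2
  OTU_L vs OTU_C: 7
  OTU_L vs OTU_K: 9
  OTU_L vs OTU_A: 5
  OTU_C vs OTU_K: 7
  OTU_C vs OTU_A: 5
  OTU_K vs OTU_A: 6
The largest is 9, between OTU_L and OTU_K.

9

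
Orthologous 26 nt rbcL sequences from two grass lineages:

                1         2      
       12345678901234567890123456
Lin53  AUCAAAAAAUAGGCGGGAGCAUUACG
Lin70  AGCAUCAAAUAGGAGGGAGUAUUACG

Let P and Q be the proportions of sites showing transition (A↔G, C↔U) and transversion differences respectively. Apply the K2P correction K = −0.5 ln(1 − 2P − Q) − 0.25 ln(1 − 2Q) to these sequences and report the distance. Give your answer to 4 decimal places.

0.2231

Differing sites — 2:U/G (Tv); 5:A/U (Tv); 6:A/C (Tv); 14:C/A (Tv); 20:C/U (Ti).
Of the 5 differences, 1 transition and 4 transversions over 26 sites: P = 1/26 = 0.038462, Q = 4/26 = 0.153846.
d = −0.5·ln(0.769230) − 0.25·ln(0.692308) = −0.5·(-0.262365) − 0.25·(-0.367724) = 0.2231.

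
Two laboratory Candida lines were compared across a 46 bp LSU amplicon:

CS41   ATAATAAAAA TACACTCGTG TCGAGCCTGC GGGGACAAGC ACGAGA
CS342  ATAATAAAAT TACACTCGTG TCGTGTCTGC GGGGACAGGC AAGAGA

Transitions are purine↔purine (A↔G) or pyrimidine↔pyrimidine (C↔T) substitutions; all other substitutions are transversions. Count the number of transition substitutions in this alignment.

2

Mismatches occur at site 10 (A/T, transversion), site 24 (A/T, transversion), site 26 (C/T, transition), site 38 (A/G, transition), site 42 (C/A, transversion).
Of the 5 differences, 2 transitions and 3 transversions, so the answer is 2.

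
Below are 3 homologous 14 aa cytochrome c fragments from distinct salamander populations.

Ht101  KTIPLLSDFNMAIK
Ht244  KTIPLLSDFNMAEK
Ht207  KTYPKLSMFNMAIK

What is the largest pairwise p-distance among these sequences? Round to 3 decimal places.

Pairwise Hamming distances:
  Ht101 vs Ht244: 1
  Ht101 vs Ht207: 3
  Ht244 vs Ht207: 4
The largest is 4 mismatches, between Ht244 and Ht207; p = 4/14 = 0.286.

0.286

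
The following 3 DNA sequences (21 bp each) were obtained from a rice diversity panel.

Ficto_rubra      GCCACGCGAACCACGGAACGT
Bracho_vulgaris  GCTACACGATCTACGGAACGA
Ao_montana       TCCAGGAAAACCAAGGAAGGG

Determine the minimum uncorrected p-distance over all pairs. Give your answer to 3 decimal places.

0.238

Pairwise Hamming distances:
  Ficto_rubra vs Bracho_vulgaris: 5
  Ficto_rubra vs Ao_montana: 7
  Bracho_vulgaris vs Ao_montana: 11
The smallest is 5 mismatches, between Ficto_rubra and Bracho_vulgaris; p = 5/21 = 0.238.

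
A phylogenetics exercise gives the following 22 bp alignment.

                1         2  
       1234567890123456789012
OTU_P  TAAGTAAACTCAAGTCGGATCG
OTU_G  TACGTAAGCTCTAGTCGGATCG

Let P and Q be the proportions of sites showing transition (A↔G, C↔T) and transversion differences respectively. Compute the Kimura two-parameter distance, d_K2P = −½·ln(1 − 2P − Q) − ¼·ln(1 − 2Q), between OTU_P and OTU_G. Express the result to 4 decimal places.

0.1505

The sequences differ at positions 3 (A/C, transversion), 8 (A/G, transition), 12 (A/T, transversion).
Of the 3 differences, 1 transition and 2 transversions over 22 sites: P = 1/22 = 0.045455, Q = 2/22 = 0.090909.
d = −0.5·ln(0.818181) − 0.25·ln(0.818182) = −0.5·(-0.200672) − 0.25·(-0.200670) = 0.1505.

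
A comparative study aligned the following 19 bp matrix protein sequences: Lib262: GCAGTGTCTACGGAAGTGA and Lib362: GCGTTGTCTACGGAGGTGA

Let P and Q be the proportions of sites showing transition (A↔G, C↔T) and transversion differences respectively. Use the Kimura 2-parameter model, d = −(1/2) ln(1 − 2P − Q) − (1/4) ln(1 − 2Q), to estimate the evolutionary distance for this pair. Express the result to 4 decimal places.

The sequences differ at positions 3 (A/G, transition), 4 (G/T, transversion), 15 (A/G, transition).
Of the 3 differences, 2 transitions and 1 transversion over 19 sites: P = 2/19 = 0.105263, Q = 1/19 = 0.052632.
d = −0.5·ln(0.736842) − 0.25·ln(0.894736) = −0.5·(-0.305382) − 0.25·(-0.111227) = 0.1805.

0.1805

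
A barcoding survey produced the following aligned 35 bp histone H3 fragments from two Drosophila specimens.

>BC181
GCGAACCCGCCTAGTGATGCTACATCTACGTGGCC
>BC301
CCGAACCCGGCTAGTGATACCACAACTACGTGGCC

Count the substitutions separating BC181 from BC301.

Mismatches occur at site 1 (G↔C), site 10 (C↔G), site 19 (G↔A), site 21 (T↔C), site 25 (T↔A).
That gives 5 mismatches out of 35 aligned sites, so the Hamming distance is 5.

5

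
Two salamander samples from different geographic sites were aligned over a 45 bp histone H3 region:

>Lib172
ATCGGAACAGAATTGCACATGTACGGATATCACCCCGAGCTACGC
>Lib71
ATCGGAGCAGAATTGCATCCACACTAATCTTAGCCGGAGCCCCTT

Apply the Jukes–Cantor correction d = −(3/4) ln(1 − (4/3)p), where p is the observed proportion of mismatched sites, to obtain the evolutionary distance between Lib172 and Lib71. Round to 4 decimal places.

Differing sites — 7:A/G; 18:C/T; 19:A/C; 20:T/C; 21:G/A; 22:T/C; 25:G/T; 26:G/A; 29:A/C; 31:C/T; 33:C/G; 36:C/G; 41:T/C; 42:A/C; 44:G/T; 45:C/T.
p = 16/45 = 0.355556.
d = −0.75 · ln(1 − (4/3)·0.355556) = −0.75 · ln(0.525925) = −0.75 · (-0.642597) = 0.4819.

0.4819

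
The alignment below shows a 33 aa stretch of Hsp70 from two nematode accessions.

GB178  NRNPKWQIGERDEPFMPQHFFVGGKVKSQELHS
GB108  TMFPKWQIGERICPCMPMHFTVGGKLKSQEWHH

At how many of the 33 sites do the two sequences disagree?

11

Mismatches occur at site 1 (N→T), site 2 (R→M), site 3 (N→F), site 12 (D→I), site 13 (E→C), site 15 (F→C), site 18 (Q→M), site 21 (F→T), site 26 (V→L), site 31 (L→W), site 33 (S→H).
That gives 11 mismatches out of 33 aligned sites, so the Hamming distance is 11.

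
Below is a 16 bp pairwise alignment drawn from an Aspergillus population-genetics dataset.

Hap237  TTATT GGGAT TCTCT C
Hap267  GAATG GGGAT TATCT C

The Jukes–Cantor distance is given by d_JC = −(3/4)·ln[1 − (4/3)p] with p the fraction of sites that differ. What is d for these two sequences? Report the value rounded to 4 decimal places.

0.3041

Differing sites — 1:T/G; 2:T/A; 5:T/G; 12:C/A.
p = 4/16 = 0.250000.
d = −0.75 · ln(1 − (4/3)·0.250000) = −0.75 · ln(0.666667) = −0.75 · (-0.405465) = 0.3041.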